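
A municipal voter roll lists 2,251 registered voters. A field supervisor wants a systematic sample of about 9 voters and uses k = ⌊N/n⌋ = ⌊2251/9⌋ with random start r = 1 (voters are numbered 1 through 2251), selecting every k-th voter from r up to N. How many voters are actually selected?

k = ⌊2251/9⌋ = 250
Achieved size = ⌊(2251 − 1)/250⌋ + 1 = ⌊2250/250⌋ + 1 = 9 + 1 = 10
(last selection: 1 + 9×250 = 2251 ≤ 2251; next would be 2501 > 2251)

10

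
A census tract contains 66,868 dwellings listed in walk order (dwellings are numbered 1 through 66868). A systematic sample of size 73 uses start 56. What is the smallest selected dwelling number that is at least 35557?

35780

k = 66868/73 = 916
Steps past start: ⌈(35557 − 56)/916⌉ = ⌈35501/916⌉ = 39
Selected dwelling: 56 + 39×916 = 35780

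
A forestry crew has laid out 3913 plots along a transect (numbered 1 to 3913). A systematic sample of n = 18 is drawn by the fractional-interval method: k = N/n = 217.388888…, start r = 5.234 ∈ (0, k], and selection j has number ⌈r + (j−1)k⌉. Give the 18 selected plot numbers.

j=1: r + 0k = 5.234 → ⌈·⌉ = 6
j=2: r + 1k = 222.622888… → ⌈·⌉ = 223
j=3: r + 2k = 440.011777… → ⌈·⌉ = 441
j=4: r + 3k = 657.400666… → ⌈·⌉ = 658
j=5: r + 4k = 874.789555… → ⌈·⌉ = 875
j=6: r + 5k = 1092.178444… → ⌈·⌉ = 1093
j=7: r + 6k = 1309.567333… → ⌈·⌉ = 1310
j=8: r + 7k = 1526.956222… → ⌈·⌉ = 1527
j=9: r + 8k = 1744.345111… → ⌈·⌉ = 1745
j=10: r + 9k = 1961.734 → ⌈·⌉ = 1962
j=11: r + 10k = 2179.122888… → ⌈·⌉ = 2180
j=12: r + 11k = 2396.511777… → ⌈·⌉ = 2397
j=13: r + 12k = 2613.900666… → ⌈·⌉ = 2614
j=14: r + 13k = 2831.289555… → ⌈·⌉ = 2832
j=15: r + 14k = 3048.678444… → ⌈·⌉ = 3049
j=16: r + 15k = 3266.067333… → ⌈·⌉ = 3267
j=17: r + 16k = 3483.456222… → ⌈·⌉ = 3484
j=18: r + 17k = 3700.845111… → ⌈·⌉ = 3701

6, 223, 441, 658, 875, 1093, 1310, 1527, 1745, 1962, 2180, 2397, 2614, 2832, 3049, 3267, 3484, 3701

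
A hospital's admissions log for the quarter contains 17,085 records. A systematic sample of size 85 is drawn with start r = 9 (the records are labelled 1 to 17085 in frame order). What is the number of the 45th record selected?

k = 17085/85 = 201
45th selection = r + (45−1)·k = 9 + 44×201 = 9 + 8844 = 8853

8853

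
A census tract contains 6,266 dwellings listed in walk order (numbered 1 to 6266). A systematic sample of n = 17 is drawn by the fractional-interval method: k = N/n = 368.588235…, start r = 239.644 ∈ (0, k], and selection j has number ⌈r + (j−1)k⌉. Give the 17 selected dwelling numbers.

j=1: r + 0k = 239.644 → ⌈·⌉ = 240
j=2: r + 1k = 608.232235… → ⌈·⌉ = 609
j=3: r + 2k = 976.820470… → ⌈·⌉ = 977
j=4: r + 3k = 1345.408705… → ⌈·⌉ = 1346
j=5: r + 4k = 1713.996941… → ⌈·⌉ = 1714
j=6: r + 5k = 2082.585176… → ⌈·⌉ = 2083
j=7: r + 6k = 2451.173411… → ⌈·⌉ = 2452
j=8: r + 7k = 2819.761647… → ⌈·⌉ = 2820
j=9: r + 8k = 3188.349882… → ⌈·⌉ = 3189
j=10: r + 9k = 3556.938117… → ⌈·⌉ = 3557
j=11: r + 10k = 3925.526352… → ⌈·⌉ = 3926
j=12: r + 11k = 4294.114588… → ⌈·⌉ = 4295
j=13: r + 12k = 4662.702823… → ⌈·⌉ = 4663
j=14: r + 13k = 5031.291058… → ⌈·⌉ = 5032
j=15: r + 14k = 5399.879294… → ⌈·⌉ = 5400
j=16: r + 15k = 5768.467529… → ⌈·⌉ = 5769
j=17: r + 16k = 6137.055764… → ⌈·⌉ = 6138

240, 609, 977, 1346, 1714, 2083, 2452, 2820, 3189, 3557, 3926, 4295, 4663, 5032, 5400, 5769, 6138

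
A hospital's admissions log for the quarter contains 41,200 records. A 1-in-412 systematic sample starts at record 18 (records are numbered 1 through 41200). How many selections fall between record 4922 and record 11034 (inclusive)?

15

k = 412
First selection ≥ 4922: 18 + ⌈(4922−18)/412⌉·412 = 18 + 12×412 = 4962
Last selection ≤ 11034: 18 + ⌊(11034−18)/412⌋·412 = 18 + 26×412 = 10730
Count = 26 − 12 + 1 = 15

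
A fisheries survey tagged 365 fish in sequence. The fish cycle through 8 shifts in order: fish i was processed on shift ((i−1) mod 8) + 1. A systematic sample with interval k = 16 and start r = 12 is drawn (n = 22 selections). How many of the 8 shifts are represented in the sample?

Consecutive selections differ by k = 16, so their shift numbers differ by 16 mod 8 = 0.
gcd(16, 8) = 8, so the sample visits 8/8 = 1 distinct residues mod 8.
Start 12 is shift 4; the shifts hit are 4.

1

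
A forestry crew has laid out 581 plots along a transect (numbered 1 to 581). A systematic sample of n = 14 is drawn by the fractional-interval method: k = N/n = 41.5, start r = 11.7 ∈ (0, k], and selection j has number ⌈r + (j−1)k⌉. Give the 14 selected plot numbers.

j=1: r + 0k = 11.7 → ⌈·⌉ = 12
j=2: r + 1k = 53.2 → ⌈·⌉ = 54
j=3: r + 2k = 94.7 → ⌈·⌉ = 95
j=4: r + 3k = 136.2 → ⌈·⌉ = 137
j=5: r + 4k = 177.7 → ⌈·⌉ = 178
j=6: r + 5k = 219.2 → ⌈·⌉ = 220
j=7: r + 6k = 260.7 → ⌈·⌉ = 261
j=8: r + 7k = 302.2 → ⌈·⌉ = 303
j=9: r + 8k = 343.7 → ⌈·⌉ = 344
j=10: r + 9k = 385.2 → ⌈·⌉ = 386
j=11: r + 10k = 426.7 → ⌈·⌉ = 427
j=12: r + 11k = 468.2 → ⌈·⌉ = 469
j=13: r + 12k = 509.7 → ⌈·⌉ = 510
j=14: r + 13k = 551.2 → ⌈·⌉ = 552

12, 54, 95, 137, 178, 220, 261, 303, 344, 386, 427, 469, 510, 552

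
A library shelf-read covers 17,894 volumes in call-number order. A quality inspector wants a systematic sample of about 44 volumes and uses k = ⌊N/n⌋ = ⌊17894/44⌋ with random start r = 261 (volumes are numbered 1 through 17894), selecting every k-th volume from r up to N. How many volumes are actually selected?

k = ⌊17894/44⌋ = 406
Achieved size = ⌊(17894 − 261)/406⌋ + 1 = ⌊17633/406⌋ + 1 = 43 + 1 = 44
(last selection: 261 + 43×406 = 17719 ≤ 17894; next would be 18125 > 17894)

44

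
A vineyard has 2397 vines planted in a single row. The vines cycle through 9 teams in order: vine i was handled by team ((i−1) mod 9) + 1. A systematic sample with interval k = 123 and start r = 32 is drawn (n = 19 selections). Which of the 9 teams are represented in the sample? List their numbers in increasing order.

Consecutive selections differ by k = 123, so their team numbers differ by 123 mod 9 = 6.
gcd(123, 9) = 3, so the sample visits 9/3 = 3 distinct residues mod 9.
Start 32 is team 5; the teams hit are 2, 5, 8.

2, 5, 8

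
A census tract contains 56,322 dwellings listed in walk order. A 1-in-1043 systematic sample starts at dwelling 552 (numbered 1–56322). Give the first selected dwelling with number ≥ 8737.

8896

k = 1043
Steps past start: ⌈(8737 − 552)/1043⌉ = ⌈8185/1043⌉ = 8
Selected dwelling: 552 + 8×1043 = 8896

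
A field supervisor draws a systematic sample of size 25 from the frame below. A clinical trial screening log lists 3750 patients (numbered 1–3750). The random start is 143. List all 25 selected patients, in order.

k = N/n = 3750/25 = 150
patient 1: 143
patient 2: 143 + 150 = 293
patient 3: 293 + 150 = 443
patient 4: 443 + 150 = 593
patient 5: 593 + 150 = 743
patient 6: 743 + 150 = 893
patient 7: 893 + 150 = 1043
patient 8: 1043 + 150 = 1193
patient 9: 1193 + 150 = 1343
patient 10: 1343 + 150 = 1493
patient 11: 1493 + 150 = 1643
patient 12: 1643 + 150 = 1793
patient 13: 1793 + 150 = 1943
patient 14: 1943 + 150 = 2093
patient 15: 2093 + 150 = 2243
patient 16: 2243 + 150 = 2393
patient 17: 2393 + 150 = 2543
patient 18: 2543 + 150 = 2693
patient 19: 2693 + 150 = 2843
patient 20: 2843 + 150 = 2993
patient 21: 2993 + 150 = 3143
patient 22: 3143 + 150 = 3293
patient 23: 3293 + 150 = 3443
patient 24: 3443 + 150 = 3593
patient 25: 3593 + 150 = 3743

143, 293, 443, 593, 743, 893, 1043, 1193, 1343, 1493, 1643, 1793, 1943, 2093, 2243, 2393, 2543, 2693, 2843, 2993, 3143, 3293, 3443, 3593, 3743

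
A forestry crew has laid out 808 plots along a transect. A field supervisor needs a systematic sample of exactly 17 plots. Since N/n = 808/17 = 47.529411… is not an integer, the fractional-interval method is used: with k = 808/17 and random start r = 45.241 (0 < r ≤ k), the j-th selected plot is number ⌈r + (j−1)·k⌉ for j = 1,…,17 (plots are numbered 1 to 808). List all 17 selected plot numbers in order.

46, 93, 141, 188, 236, 283, 331, 378, 426, 474, 521, 569, 616, 664, 711, 759, 806

j=1: r + 0k = 45.241 → ⌈·⌉ = 46
j=2: r + 1k = 92.770411… → ⌈·⌉ = 93
j=3: r + 2k = 140.299823… → ⌈·⌉ = 141
j=4: r + 3k = 187.829235… → ⌈·⌉ = 188
j=5: r + 4k = 235.358647… → ⌈·⌉ = 236
j=6: r + 5k = 282.888058… → ⌈·⌉ = 283
j=7: r + 6k = 330.417470… → ⌈·⌉ = 331
j=8: r + 7k = 377.946882… → ⌈·⌉ = 378
j=9: r + 8k = 425.476294… → ⌈·⌉ = 426
j=10: r + 9k = 473.005705… → ⌈·⌉ = 474
j=11: r + 10k = 520.535117… → ⌈·⌉ = 521
j=12: r + 11k = 568.064529… → ⌈·⌉ = 569
j=13: r + 12k = 615.593941… → ⌈·⌉ = 616
j=14: r + 13k = 663.123352… → ⌈·⌉ = 664
j=15: r + 14k = 710.652764… → ⌈·⌉ = 711
j=16: r + 15k = 758.182176… → ⌈·⌉ = 759
j=17: r + 16k = 805.711588… → ⌈·⌉ = 806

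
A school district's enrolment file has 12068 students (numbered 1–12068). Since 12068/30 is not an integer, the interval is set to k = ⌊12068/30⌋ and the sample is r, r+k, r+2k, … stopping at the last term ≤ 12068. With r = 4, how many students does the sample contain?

31

k = ⌊12068/30⌋ = 402
Achieved size = ⌊(12068 − 4)/402⌋ + 1 = ⌊12064/402⌋ + 1 = 30 + 1 = 31
(last selection: 4 + 30×402 = 12064 ≤ 12068; next would be 12466 > 12068)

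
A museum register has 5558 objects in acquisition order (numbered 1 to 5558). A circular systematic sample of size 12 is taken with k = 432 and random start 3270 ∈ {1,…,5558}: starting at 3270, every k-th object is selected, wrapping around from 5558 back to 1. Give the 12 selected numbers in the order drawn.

3270, 3702, 4134, 4566, 4998, 5430, 304, 736, 1168, 1600, 2032, 2464

Selection 1: 3270
Selection 2: 3270 + 432 = 3702
Selection 3: 3702 + 432 = 4134
Selection 4: 4134 + 432 = 4566
Selection 5: 4566 + 432 = 4998
Selection 6: 4998 + 432 = 5430
Selection 7: 5430 + 432 = 5862 → 5862 − 5558 = 304
Selection 8: 304 + 432 = 736
Selection 9: 736 + 432 = 1168
Selection 10: 1168 + 432 = 1600
Selection 11: 1600 + 432 = 2032
Selection 12: 2032 + 432 = 2464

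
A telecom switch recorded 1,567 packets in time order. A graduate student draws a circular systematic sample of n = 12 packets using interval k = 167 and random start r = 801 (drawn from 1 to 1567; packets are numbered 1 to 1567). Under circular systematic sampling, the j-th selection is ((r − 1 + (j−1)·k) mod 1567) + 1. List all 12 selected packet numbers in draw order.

Selection 1: 801
Selection 2: 801 + 167 = 968
Selection 3: 968 + 167 = 1135
Selection 4: 1135 + 167 = 1302
Selection 5: 1302 + 167 = 1469
Selection 6: 1469 + 167 = 1636 → 1636 − 1567 = 69
Selection 7: 69 + 167 = 236
Selection 8: 236 + 167 = 403
Selection 9: 403 + 167 = 570
Selection 10: 570 + 167 = 737
Selection 11: 737 + 167 = 904
Selection 12: 904 + 167 = 1071

801, 968, 1135, 1302, 1469, 69, 236, 403, 570, 737, 904, 1071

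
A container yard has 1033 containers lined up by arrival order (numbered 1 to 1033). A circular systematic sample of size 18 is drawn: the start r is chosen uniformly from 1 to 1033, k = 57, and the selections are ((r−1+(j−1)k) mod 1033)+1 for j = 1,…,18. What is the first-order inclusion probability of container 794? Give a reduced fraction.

18/1033

For each position j, as r ranges over 1…1033 the j-th selection hits every container exactly once, so container 794 is selected for exactly 18 of the 1033 starts.
Inclusion probability = 18/1033.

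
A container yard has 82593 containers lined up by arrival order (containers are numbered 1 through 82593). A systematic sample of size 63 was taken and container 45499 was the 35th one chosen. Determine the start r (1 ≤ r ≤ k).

925

k = 82593/63 = 1311
r = 45499 − (35−1)×1311 = 45499 − 44574 = 925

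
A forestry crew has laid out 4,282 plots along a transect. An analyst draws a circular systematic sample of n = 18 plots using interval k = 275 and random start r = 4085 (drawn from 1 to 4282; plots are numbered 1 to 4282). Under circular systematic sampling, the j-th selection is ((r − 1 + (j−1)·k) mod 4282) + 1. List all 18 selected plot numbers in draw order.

Selection 1: 4085
Selection 2: 4085 + 275 = 4360 → 4360 − 4282 = 78
Selection 3: 78 + 275 = 353
Selection 4: 353 + 275 = 628
Selection 5: 628 + 275 = 903
Selection 6: 903 + 275 = 1178
Selection 7: 1178 + 275 = 1453
Selection 8: 1453 + 275 = 1728
Selection 9: 1728 + 275 = 2003
Selection 10: 2003 + 275 = 2278
Selection 11: 2278 + 275 = 2553
Selection 12: 2553 + 275 = 2828
Selection 13: 2828 + 275 = 3103
Selection 14: 3103 + 275 = 3378
Selection 15: 3378 + 275 = 3653
Selection 16: 3653 + 275 = 3928
Selection 17: 3928 + 275 = 4203
Selection 18: 4203 + 275 = 4478 → 4478 − 4282 = 196

4085, 78, 353, 628, 903, 1178, 1453, 1728, 2003, 2278, 2553, 2828, 3103, 3378, 3653, 3928, 4203, 196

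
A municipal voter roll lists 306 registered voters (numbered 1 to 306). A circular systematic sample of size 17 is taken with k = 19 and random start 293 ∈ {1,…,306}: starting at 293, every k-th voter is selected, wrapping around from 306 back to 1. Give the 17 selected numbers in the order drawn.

Selection 1: 293
Selection 2: 293 + 19 = 312 → 312 − 306 = 6
Selection 3: 6 + 19 = 25
Selection 4: 25 + 19 = 44
Selection 5: 44 + 19 = 63
Selection 6: 63 + 19 = 82
Selection 7: 82 + 19 = 101
Selection 8: 101 + 19 = 120
Selection 9: 120 + 19 = 139
Selection 10: 139 + 19 = 158
Selection 11: 158 + 19 = 177
Selection 12: 177 + 19 = 196
Selection 13: 196 + 19 = 215
Selection 14: 215 + 19 = 234
Selection 15: 234 + 19 = 253
Selection 16: 253 + 19 = 272
Selection 17: 272 + 19 = 291

293, 6, 25, 44, 63, 82, 101, 120, 139, 158, 177, 196, 215, 234, 253, 272, 291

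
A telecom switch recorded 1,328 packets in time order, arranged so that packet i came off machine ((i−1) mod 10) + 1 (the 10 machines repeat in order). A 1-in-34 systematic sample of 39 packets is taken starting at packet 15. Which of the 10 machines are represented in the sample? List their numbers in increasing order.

Consecutive selections differ by k = 34, so their machine numbers differ by 34 mod 10 = 4.
gcd(34, 10) = 2, so the sample visits 10/2 = 5 distinct residues mod 10.
Start 15 is machine 5; the machines hit are 1, 3, 5, 7, 9.

1, 3, 5, 7, 9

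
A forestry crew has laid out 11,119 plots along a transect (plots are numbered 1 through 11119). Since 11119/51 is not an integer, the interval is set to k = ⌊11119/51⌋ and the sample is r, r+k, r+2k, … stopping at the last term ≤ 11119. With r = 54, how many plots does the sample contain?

51

k = ⌊11119/51⌋ = 218
Achieved size = ⌊(11119 − 54)/218⌋ + 1 = ⌊11065/218⌋ + 1 = 50 + 1 = 51
(last selection: 54 + 50×218 = 10954 ≤ 11119; next would be 11172 > 11119)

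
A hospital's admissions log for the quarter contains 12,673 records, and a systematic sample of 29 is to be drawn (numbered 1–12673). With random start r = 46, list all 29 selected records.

46, 483, 920, 1357, 1794, 2231, 2668, 3105, 3542, 3979, 4416, 4853, 5290, 5727, 6164, 6601, 7038, 7475, 7912, 8349, 8786, 9223, 9660, 10097, 10534, 10971, 11408, 11845, 12282

k = N/n = 12673/29 = 437
record 1: 46
record 2: 46 + 437 = 483
record 3: 483 + 437 = 920
record 4: 920 + 437 = 1357
record 5: 1357 + 437 = 1794
record 6: 1794 + 437 = 2231
record 7: 2231 + 437 = 2668
record 8: 2668 + 437 = 3105
record 9: 3105 + 437 = 3542
record 10: 3542 + 437 = 3979
record 11: 3979 + 437 = 4416
record 12: 4416 + 437 = 4853
record 13: 4853 + 437 = 5290
record 14: 5290 + 437 = 5727
record 15: 5727 + 437 = 6164
record 16: 6164 + 437 = 6601
record 17: 6601 + 437 = 7038
record 18: 7038 + 437 = 7475
record 19: 7475 + 437 = 7912
record 20: 7912 + 437 = 8349
record 21: 8349 + 437 = 8786
record 22: 8786 + 437 = 9223
record 23: 9223 + 437 = 9660
record 24: 9660 + 437 = 10097
record 25: 10097 + 437 = 10534
record 26: 10534 + 437 = 10971
record 27: 10971 + 437 = 11408
record 28: 11408 + 437 = 11845
record 29: 11845 + 437 = 12282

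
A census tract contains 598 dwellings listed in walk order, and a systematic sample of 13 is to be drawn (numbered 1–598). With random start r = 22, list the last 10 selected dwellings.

160, 206, 252, 298, 344, 390, 436, 482, 528, 574

k = N/n = 598/13 = 46
4th selection = 22 + 3×46 = 160
5th: 160 + 46 = 206
6th: 206 + 46 = 252
7th: 252 + 46 = 298
8th: 298 + 46 = 344
9th: 344 + 46 = 390
10th: 390 + 46 = 436
11th: 436 + 46 = 482
12th: 482 + 46 = 528
13th: 528 + 46 = 574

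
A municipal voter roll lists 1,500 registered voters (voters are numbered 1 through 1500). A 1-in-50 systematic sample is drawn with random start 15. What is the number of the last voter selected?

1465

k = 50
30th selection = r + (30−1)·k = 15 + 29×50 = 15 + 1450 = 1465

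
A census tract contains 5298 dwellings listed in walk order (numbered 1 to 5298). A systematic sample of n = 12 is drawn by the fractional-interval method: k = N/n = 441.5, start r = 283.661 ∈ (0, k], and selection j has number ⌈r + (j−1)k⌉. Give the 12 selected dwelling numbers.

j=1: r + 0k = 283.661 → ⌈·⌉ = 284
j=2: r + 1k = 725.161 → ⌈·⌉ = 726
j=3: r + 2k = 1166.661 → ⌈·⌉ = 1167
j=4: r + 3k = 1608.161 → ⌈·⌉ = 1609
j=5: r + 4k = 2049.661 → ⌈·⌉ = 2050
j=6: r + 5k = 2491.161 → ⌈·⌉ = 2492
j=7: r + 6k = 2932.661 → ⌈·⌉ = 2933
j=8: r + 7k = 3374.161 → ⌈·⌉ = 3375
j=9: r + 8k = 3815.661 → ⌈·⌉ = 3816
j=10: r + 9k = 4257.161 → ⌈·⌉ = 4258
j=11: r + 10k = 4698.661 → ⌈·⌉ = 4699
j=12: r + 11k = 5140.161 → ⌈·⌉ = 5141

284, 726, 1167, 1609, 2050, 2492, 2933, 3375, 3816, 4258, 4699, 5141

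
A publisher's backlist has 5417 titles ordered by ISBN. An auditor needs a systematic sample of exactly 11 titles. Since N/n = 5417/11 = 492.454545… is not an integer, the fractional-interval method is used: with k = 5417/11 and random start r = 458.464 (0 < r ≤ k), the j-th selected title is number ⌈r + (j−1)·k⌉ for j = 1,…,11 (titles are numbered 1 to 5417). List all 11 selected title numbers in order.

459, 951, 1444, 1936, 2429, 2921, 3414, 3906, 4399, 4891, 5384

j=1: r + 0k = 458.464 → ⌈·⌉ = 459
j=2: r + 1k = 950.918545… → ⌈·⌉ = 951
j=3: r + 2k = 1443.373090… → ⌈·⌉ = 1444
j=4: r + 3k = 1935.827636… → ⌈·⌉ = 1936
j=5: r + 4k = 2428.282181… → ⌈·⌉ = 2429
j=6: r + 5k = 2920.736727… → ⌈·⌉ = 2921
j=7: r + 6k = 3413.191272… → ⌈·⌉ = 3414
j=8: r + 7k = 3905.645818… → ⌈·⌉ = 3906
j=9: r + 8k = 4398.100363… → ⌈·⌉ = 4399
j=10: r + 9k = 4890.554909… → ⌈·⌉ = 4891
j=11: r + 10k = 5383.009454… → ⌈·⌉ = 5384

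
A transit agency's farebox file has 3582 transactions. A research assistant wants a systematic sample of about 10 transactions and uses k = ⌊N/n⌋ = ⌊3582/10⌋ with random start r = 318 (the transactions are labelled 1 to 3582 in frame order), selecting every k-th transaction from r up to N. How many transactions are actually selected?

k = ⌊3582/10⌋ = 358
Achieved size = ⌊(3582 − 318)/358⌋ + 1 = ⌊3264/358⌋ + 1 = 9 + 1 = 10
(last selection: 318 + 9×358 = 3540 ≤ 3582; next would be 3898 > 3582)

10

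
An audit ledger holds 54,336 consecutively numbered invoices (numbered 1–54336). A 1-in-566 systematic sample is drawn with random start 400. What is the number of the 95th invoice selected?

53604

k = 566
95th selection = r + (95−1)·k = 400 + 94×566 = 400 + 53204 = 53604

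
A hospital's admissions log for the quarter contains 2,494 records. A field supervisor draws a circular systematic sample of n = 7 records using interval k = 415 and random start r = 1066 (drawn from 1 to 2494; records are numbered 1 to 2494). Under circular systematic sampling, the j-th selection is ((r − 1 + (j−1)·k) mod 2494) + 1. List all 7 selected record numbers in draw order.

1066, 1481, 1896, 2311, 232, 647, 1062

Selection 1: 1066
Selection 2: 1066 + 415 = 1481
Selection 3: 1481 + 415 = 1896
Selection 4: 1896 + 415 = 2311
Selection 5: 2311 + 415 = 2726 → 2726 − 2494 = 232
Selection 6: 232 + 415 = 647
Selection 7: 647 + 415 = 1062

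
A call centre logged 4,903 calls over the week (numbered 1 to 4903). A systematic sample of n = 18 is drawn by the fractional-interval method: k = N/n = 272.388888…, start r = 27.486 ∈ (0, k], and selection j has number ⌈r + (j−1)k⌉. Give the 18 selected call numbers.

j=1: r + 0k = 27.486 → ⌈·⌉ = 28
j=2: r + 1k = 299.874888… → ⌈·⌉ = 300
j=3: r + 2k = 572.263777… → ⌈·⌉ = 573
j=4: r + 3k = 844.652666… → ⌈·⌉ = 845
j=5: r + 4k = 1117.041555… → ⌈·⌉ = 1118
j=6: r + 5k = 1389.430444… → ⌈·⌉ = 1390
j=7: r + 6k = 1661.819333… → ⌈·⌉ = 1662
j=8: r + 7k = 1934.208222… → ⌈·⌉ = 1935
j=9: r + 8k = 2206.597111… → ⌈·⌉ = 2207
j=10: r + 9k = 2478.986 → ⌈·⌉ = 2479
j=11: r + 10k = 2751.374888… → ⌈·⌉ = 2752
j=12: r + 11k = 3023.763777… → ⌈·⌉ = 3024
j=13: r + 12k = 3296.152666… → ⌈·⌉ = 3297
j=14: r + 13k = 3568.541555… → ⌈·⌉ = 3569
j=15: r + 14k = 3840.930444… → ⌈·⌉ = 3841
j=16: r + 15k = 4113.319333… → ⌈·⌉ = 4114
j=17: r + 16k = 4385.708222… → ⌈·⌉ = 4386
j=18: r + 17k = 4658.097111… → ⌈·⌉ = 4659

28, 300, 573, 845, 1118, 1390, 1662, 1935, 2207, 2479, 2752, 3024, 3297, 3569, 3841, 4114, 4386, 4659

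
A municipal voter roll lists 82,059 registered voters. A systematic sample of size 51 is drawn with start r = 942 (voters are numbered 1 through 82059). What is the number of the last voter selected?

81392

k = 82059/51 = 1609
51st selection = r + (51−1)·k = 942 + 50×1609 = 942 + 80450 = 81392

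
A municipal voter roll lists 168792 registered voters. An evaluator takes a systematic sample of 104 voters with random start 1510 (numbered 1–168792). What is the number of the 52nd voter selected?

k = 168792/104 = 1623
52nd selection = r + (52−1)·k = 1510 + 51×1623 = 1510 + 82773 = 84283

84283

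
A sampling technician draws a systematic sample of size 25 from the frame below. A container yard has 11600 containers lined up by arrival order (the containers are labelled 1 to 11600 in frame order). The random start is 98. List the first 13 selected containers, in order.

98, 562, 1026, 1490, 1954, 2418, 2882, 3346, 3810, 4274, 4738, 5202, 5666

k = N/n = 11600/25 = 464
container 1: 98
container 2: 98 + 464 = 562
container 3: 562 + 464 = 1026
container 4: 1026 + 464 = 1490
container 5: 1490 + 464 = 1954
container 6: 1954 + 464 = 2418
container 7: 2418 + 464 = 2882
container 8: 2882 + 464 = 3346
container 9: 3346 + 464 = 3810
container 10: 3810 + 464 = 4274
container 11: 4274 + 464 = 4738
container 12: 4738 + 464 = 5202
container 13: 5202 + 464 = 5666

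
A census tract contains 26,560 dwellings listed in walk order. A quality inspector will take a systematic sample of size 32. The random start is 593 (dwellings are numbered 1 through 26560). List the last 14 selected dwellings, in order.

k = N/n = 26560/32 = 830
19th selection = 593 + 18×830 = 15533
20th: 15533 + 830 = 16363
21st: 16363 + 830 = 17193
22nd: 17193 + 830 = 18023
23rd: 18023 + 830 = 18853
24th: 18853 + 830 = 19683
25th: 19683 + 830 = 20513
26th: 20513 + 830 = 21343
27th: 21343 + 830 = 22173
28th: 22173 + 830 = 23003
29th: 23003 + 830 = 23833
30th: 23833 + 830 = 24663
31st: 24663 + 830 = 25493
32nd: 25493 + 830 = 26323

15533, 16363, 17193, 18023, 18853, 19683, 20513, 21343, 22173, 23003, 23833, 24663, 25493, 26323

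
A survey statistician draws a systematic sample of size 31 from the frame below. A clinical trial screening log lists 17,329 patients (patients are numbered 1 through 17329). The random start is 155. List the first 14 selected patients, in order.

155, 714, 1273, 1832, 2391, 2950, 3509, 4068, 4627, 5186, 5745, 6304, 6863, 7422

k = N/n = 17329/31 = 559
patient 1: 155
patient 2: 155 + 559 = 714
patient 3: 714 + 559 = 1273
patient 4: 1273 + 559 = 1832
patient 5: 1832 + 559 = 2391
patient 6: 2391 + 559 = 2950
patient 7: 2950 + 559 = 3509
patient 8: 3509 + 559 = 4068
patient 9: 4068 + 559 = 4627
patient 10: 4627 + 559 = 5186
patient 11: 5186 + 559 = 5745
patient 12: 5745 + 559 = 6304
patient 13: 6304 + 559 = 6863
patient 14: 6863 + 559 = 7422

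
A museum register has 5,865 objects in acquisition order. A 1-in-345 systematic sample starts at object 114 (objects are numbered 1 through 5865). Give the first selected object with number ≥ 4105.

k = 345
Steps past start: ⌈(4105 − 114)/345⌉ = ⌈3991/345⌉ = 12
Selected object: 114 + 12×345 = 4254

4254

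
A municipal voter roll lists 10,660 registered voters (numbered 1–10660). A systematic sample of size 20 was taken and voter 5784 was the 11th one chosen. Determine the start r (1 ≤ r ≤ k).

454

k = 10660/20 = 533
r = 5784 − (11−1)×533 = 5784 − 5330 = 454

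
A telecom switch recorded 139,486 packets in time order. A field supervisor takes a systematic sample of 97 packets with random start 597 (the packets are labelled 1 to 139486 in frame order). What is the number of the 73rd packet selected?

k = 139486/97 = 1438
73rd selection = r + (73−1)·k = 597 + 72×1438 = 597 + 103536 = 104133

104133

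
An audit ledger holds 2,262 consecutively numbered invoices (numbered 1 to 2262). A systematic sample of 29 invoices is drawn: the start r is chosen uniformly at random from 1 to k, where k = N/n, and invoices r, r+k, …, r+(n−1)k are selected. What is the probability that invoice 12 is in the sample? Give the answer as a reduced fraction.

1/78

k = 2262/29 = 78.
Invoice 12 is selected iff r ≡ 12 (mod 78); exactly one such r in {1,…,78}.
Inclusion probability = 1/78.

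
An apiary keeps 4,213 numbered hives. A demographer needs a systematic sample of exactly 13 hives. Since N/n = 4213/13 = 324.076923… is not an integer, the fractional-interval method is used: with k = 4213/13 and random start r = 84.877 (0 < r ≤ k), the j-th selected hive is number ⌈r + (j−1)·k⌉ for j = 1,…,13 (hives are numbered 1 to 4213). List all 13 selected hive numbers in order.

j=1: r + 0k = 84.877 → ⌈·⌉ = 85
j=2: r + 1k = 408.953923… → ⌈·⌉ = 409
j=3: r + 2k = 733.030846… → ⌈·⌉ = 734
j=4: r + 3k = 1057.107769… → ⌈·⌉ = 1058
j=5: r + 4k = 1381.184692… → ⌈·⌉ = 1382
j=6: r + 5k = 1705.261615… → ⌈·⌉ = 1706
j=7: r + 6k = 2029.338538… → ⌈·⌉ = 2030
j=8: r + 7k = 2353.415461… → ⌈·⌉ = 2354
j=9: r + 8k = 2677.492384… → ⌈·⌉ = 2678
j=10: r + 9k = 3001.569307… → ⌈·⌉ = 3002
j=11: r + 10k = 3325.646230… → ⌈·⌉ = 3326
j=12: r + 11k = 3649.723153… → ⌈·⌉ = 3650
j=13: r + 12k = 3973.800076… → ⌈·⌉ = 3974

85, 409, 734, 1058, 1382, 1706, 2030, 2354, 2678, 3002, 3326, 3650, 3974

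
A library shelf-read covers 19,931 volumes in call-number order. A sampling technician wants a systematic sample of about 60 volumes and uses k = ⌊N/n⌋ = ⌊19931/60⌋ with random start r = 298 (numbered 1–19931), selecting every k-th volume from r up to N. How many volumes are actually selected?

60

k = ⌊19931/60⌋ = 332
Achieved size = ⌊(19931 − 298)/332⌋ + 1 = ⌊19633/332⌋ + 1 = 59 + 1 = 60
(last selection: 298 + 59×332 = 19886 ≤ 19931; next would be 20218 > 19931)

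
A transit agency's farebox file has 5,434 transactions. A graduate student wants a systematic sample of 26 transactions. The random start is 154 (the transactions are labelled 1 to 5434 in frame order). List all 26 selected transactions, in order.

154, 363, 572, 781, 990, 1199, 1408, 1617, 1826, 2035, 2244, 2453, 2662, 2871, 3080, 3289, 3498, 3707, 3916, 4125, 4334, 4543, 4752, 4961, 5170, 5379

k = N/n = 5434/26 = 209
transaction 1: 154
transaction 2: 154 + 209 = 363
transaction 3: 363 + 209 = 572
transaction 4: 572 + 209 = 781
transaction 5: 781 + 209 = 990
transaction 6: 990 + 209 = 1199
transaction 7: 1199 + 209 = 1408
transaction 8: 1408 + 209 = 1617
transaction 9: 1617 + 209 = 1826
transaction 10: 1826 + 209 = 2035
transaction 11: 2035 + 209 = 2244
transaction 12: 2244 + 209 = 2453
transaction 13: 2453 + 209 = 2662
transaction 14: 2662 + 209 = 2871
transaction 15: 2871 + 209 = 3080
transaction 16: 3080 + 209 = 3289
transaction 17: 3289 + 209 = 3498
transaction 18: 3498 + 209 = 3707
transaction 19: 3707 + 209 = 3916
transaction 20: 3916 + 209 = 4125
transaction 21: 4125 + 209 = 4334
transaction 22: 4334 + 209 = 4543
transaction 23: 4543 + 209 = 4752
transaction 24: 4752 + 209 = 4961
transaction 25: 4961 + 209 = 5170
transaction 26: 5170 + 209 = 5379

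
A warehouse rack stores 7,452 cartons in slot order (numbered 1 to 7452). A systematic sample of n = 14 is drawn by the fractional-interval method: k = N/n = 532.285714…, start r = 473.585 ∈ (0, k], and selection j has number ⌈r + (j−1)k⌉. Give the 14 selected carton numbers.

j=1: r + 0k = 473.585 → ⌈·⌉ = 474
j=2: r + 1k = 1005.870714… → ⌈·⌉ = 1006
j=3: r + 2k = 1538.156428… → ⌈·⌉ = 1539
j=4: r + 3k = 2070.442142… → ⌈·⌉ = 2071
j=5: r + 4k = 2602.727857… → ⌈·⌉ = 2603
j=6: r + 5k = 3135.013571… → ⌈·⌉ = 3136
j=7: r + 6k = 3667.299285… → ⌈·⌉ = 3668
j=8: r + 7k = 4199.585 → ⌈·⌉ = 4200
j=9: r + 8k = 4731.870714… → ⌈·⌉ = 4732
j=10: r + 9k = 5264.156428… → ⌈·⌉ = 5265
j=11: r + 10k = 5796.442142… → ⌈·⌉ = 5797
j=12: r + 11k = 6328.727857… → ⌈·⌉ = 6329
j=13: r + 12k = 6861.013571… → ⌈·⌉ = 6862
j=14: r + 13k = 7393.299285… → ⌈·⌉ = 7394

474, 1006, 1539, 2071, 2603, 3136, 3668, 4200, 4732, 5265, 5797, 6329, 6862, 7394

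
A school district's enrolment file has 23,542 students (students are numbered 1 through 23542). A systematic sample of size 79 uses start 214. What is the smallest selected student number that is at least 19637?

19882

k = 23542/79 = 298
Steps past start: ⌈(19637 − 214)/298⌉ = ⌈19423/298⌉ = 66
Selected student: 214 + 66×298 = 19882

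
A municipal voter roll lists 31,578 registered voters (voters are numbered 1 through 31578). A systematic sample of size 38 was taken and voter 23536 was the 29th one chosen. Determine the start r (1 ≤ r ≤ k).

k = 31578/38 = 831
r = 23536 − (29−1)×831 = 23536 − 23268 = 268

268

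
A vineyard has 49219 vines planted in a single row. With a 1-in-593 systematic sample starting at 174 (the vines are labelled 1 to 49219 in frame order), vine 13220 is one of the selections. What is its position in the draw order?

k = 593
position = (13220 − 174)/593 + 1 = 13046/593 + 1 = 22 + 1 = 23

23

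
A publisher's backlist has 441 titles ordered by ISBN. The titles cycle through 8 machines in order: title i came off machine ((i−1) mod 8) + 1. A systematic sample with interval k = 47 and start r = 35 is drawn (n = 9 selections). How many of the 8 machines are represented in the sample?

Consecutive selections differ by k = 47, so their machine numbers differ by 47 mod 8 = 7.
gcd(47, 8) = 1, so the sample visits 8/1 = 8 distinct residues mod 8.
Start 35 is machine 3; the machines hit are 1, 2, 3, 4, 5, 6, 7, 8.

8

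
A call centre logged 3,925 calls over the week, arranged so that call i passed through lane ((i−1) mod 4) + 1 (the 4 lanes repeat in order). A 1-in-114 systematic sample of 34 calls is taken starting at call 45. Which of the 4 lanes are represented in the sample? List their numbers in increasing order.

Consecutive selections differ by k = 114, so their lane numbers differ by 114 mod 4 = 2.
gcd(114, 4) = 2, so the sample visits 4/2 = 2 distinct residues mod 4.
Start 45 is lane 1; the lanes hit are 1, 3.

1, 3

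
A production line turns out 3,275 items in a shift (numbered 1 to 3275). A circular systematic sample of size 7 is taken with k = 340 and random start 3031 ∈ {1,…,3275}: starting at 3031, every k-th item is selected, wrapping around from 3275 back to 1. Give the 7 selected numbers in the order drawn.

Selection 1: 3031
Selection 2: 3031 + 340 = 3371 → 3371 − 3275 = 96
Selection 3: 96 + 340 = 436
Selection 4: 436 + 340 = 776
Selection 5: 776 + 340 = 1116
Selection 6: 1116 + 340 = 1456
Selection 7: 1456 + 340 = 1796

3031, 96, 436, 776, 1116, 1456, 1796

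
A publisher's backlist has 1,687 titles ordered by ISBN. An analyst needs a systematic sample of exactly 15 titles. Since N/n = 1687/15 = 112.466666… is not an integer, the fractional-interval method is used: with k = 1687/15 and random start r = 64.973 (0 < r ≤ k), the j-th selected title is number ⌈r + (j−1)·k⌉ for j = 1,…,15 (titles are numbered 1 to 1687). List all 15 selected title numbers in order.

j=1: r + 0k = 64.973 → ⌈·⌉ = 65
j=2: r + 1k = 177.439666… → ⌈·⌉ = 178
j=3: r + 2k = 289.906333… → ⌈·⌉ = 290
j=4: r + 3k = 402.373 → ⌈·⌉ = 403
j=5: r + 4k = 514.839666… → ⌈·⌉ = 515
j=6: r + 5k = 627.306333… → ⌈·⌉ = 628
j=7: r + 6k = 739.773 → ⌈·⌉ = 740
j=8: r + 7k = 852.239666… → ⌈·⌉ = 853
j=9: r + 8k = 964.706333… → ⌈·⌉ = 965
j=10: r + 9k = 1077.173 → ⌈·⌉ = 1078
j=11: r + 10k = 1189.639666… → ⌈·⌉ = 1190
j=12: r + 11k = 1302.106333… → ⌈·⌉ = 1303
j=13: r + 12k = 1414.573 → ⌈·⌉ = 1415
j=14: r + 13k = 1527.039666… → ⌈·⌉ = 1528
j=15: r + 14k = 1639.506333… → ⌈·⌉ = 1640

65, 178, 290, 403, 515, 628, 740, 853, 965, 1078, 1190, 1303, 1415, 1528, 1640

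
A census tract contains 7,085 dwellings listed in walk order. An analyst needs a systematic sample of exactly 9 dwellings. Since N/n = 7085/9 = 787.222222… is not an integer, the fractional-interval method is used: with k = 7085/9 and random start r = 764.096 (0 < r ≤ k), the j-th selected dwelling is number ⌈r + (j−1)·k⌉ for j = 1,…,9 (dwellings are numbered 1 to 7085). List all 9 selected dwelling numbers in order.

765, 1552, 2339, 3126, 3913, 4701, 5488, 6275, 7062

j=1: r + 0k = 764.096 → ⌈·⌉ = 765
j=2: r + 1k = 1551.318222… → ⌈·⌉ = 1552
j=3: r + 2k = 2338.540444… → ⌈·⌉ = 2339
j=4: r + 3k = 3125.762666… → ⌈·⌉ = 3126
j=5: r + 4k = 3912.984888… → ⌈·⌉ = 3913
j=6: r + 5k = 4700.207111… → ⌈·⌉ = 4701
j=7: r + 6k = 5487.429333… → ⌈·⌉ = 5488
j=8: r + 7k = 6274.651555… → ⌈·⌉ = 6275
j=9: r + 8k = 7061.873777… → ⌈·⌉ = 7062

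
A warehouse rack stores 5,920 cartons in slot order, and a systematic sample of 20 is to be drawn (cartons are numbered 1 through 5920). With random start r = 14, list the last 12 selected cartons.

k = N/n = 5920/20 = 296
9th selection = 14 + 8×296 = 2382
10th: 2382 + 296 = 2678
11th: 2678 + 296 = 2974
12th: 2974 + 296 = 3270
13th: 3270 + 296 = 3566
14th: 3566 + 296 = 3862
15th: 3862 + 296 = 4158
16th: 4158 + 296 = 4454
17th: 4454 + 296 = 4750
18th: 4750 + 296 = 5046
19th: 5046 + 296 = 5342
20th: 5342 + 296 = 5638

2382, 2678, 2974, 3270, 3566, 3862, 4158, 4454, 4750, 5046, 5342, 5638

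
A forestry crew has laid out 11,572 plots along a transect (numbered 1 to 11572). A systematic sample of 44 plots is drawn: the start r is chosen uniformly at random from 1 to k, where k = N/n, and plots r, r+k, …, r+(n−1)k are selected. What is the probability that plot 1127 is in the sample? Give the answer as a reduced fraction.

1/263

k = 11572/44 = 263.
Plot 1127 is selected iff r ≡ 1127 (mod 263); exactly one such r in {1,…,263}.
Inclusion probability = 1/263.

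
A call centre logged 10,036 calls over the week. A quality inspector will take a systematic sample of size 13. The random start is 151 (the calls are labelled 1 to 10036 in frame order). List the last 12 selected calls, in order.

k = N/n = 10036/13 = 772
2nd selection = 151 + 1×772 = 923
3rd: 923 + 772 = 1695
4th: 1695 + 772 = 2467
5th: 2467 + 772 = 3239
6th: 3239 + 772 = 4011
7th: 4011 + 772 = 4783
8th: 4783 + 772 = 5555
9th: 5555 + 772 = 6327
10th: 6327 + 772 = 7099
11th: 7099 + 772 = 7871
12th: 7871 + 772 = 8643
13th: 8643 + 772 = 9415

923, 1695, 2467, 3239, 4011, 4783, 5555, 6327, 7099, 7871, 8643, 9415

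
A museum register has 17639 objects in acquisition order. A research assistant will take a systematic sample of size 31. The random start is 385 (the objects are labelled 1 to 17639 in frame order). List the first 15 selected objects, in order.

385, 954, 1523, 2092, 2661, 3230, 3799, 4368, 4937, 5506, 6075, 6644, 7213, 7782, 8351

k = N/n = 17639/31 = 569
object 1: 385
object 2: 385 + 569 = 954
object 3: 954 + 569 = 1523
object 4: 1523 + 569 = 2092
object 5: 2092 + 569 = 2661
object 6: 2661 + 569 = 3230
object 7: 3230 + 569 = 3799
object 8: 3799 + 569 = 4368
object 9: 4368 + 569 = 4937
object 10: 4937 + 569 = 5506
object 11: 5506 + 569 = 6075
object 12: 6075 + 569 = 6644
object 13: 6644 + 569 = 7213
object 14: 7213 + 569 = 7782
object 15: 7782 + 569 = 8351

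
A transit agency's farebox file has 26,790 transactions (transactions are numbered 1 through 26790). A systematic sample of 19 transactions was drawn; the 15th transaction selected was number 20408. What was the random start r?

668

k = 26790/19 = 1410
r = 20408 − (15−1)×1410 = 20408 − 19740 = 668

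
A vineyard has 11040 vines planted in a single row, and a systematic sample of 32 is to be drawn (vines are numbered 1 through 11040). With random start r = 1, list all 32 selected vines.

k = N/n = 11040/32 = 345
vine 1: 1
vine 2: 1 + 345 = 346
vine 3: 346 + 345 = 691
vine 4: 691 + 345 = 1036
vine 5: 1036 + 345 = 1381
vine 6: 1381 + 345 = 1726
vine 7: 1726 + 345 = 2071
vine 8: 2071 + 345 = 2416
vine 9: 2416 + 345 = 2761
vine 10: 2761 + 345 = 3106
vine 11: 3106 + 345 = 3451
vine 12: 3451 + 345 = 3796
vine 13: 3796 + 345 = 4141
vine 14: 4141 + 345 = 4486
vine 15: 4486 + 345 = 4831
vine 16: 4831 + 345 = 5176
vine 17: 5176 + 345 = 5521
vine 18: 5521 + 345 = 5866
vine 19: 5866 + 345 = 6211
vine 20: 6211 + 345 = 6556
vine 21: 6556 + 345 = 6901
vine 22: 6901 + 345 = 7246
vine 23: 7246 + 345 = 7591
vine 24: 7591 + 345 = 7936
vine 25: 7936 + 345 = 8281
vine 26: 8281 + 345 = 8626
vine 27: 8626 + 345 = 8971
vine 28: 8971 + 345 = 9316
vine 29: 9316 + 345 = 9661
vine 30: 9661 + 345 = 10006
vine 31: 10006 + 345 = 10351
vine 32: 10351 + 345 = 10696

1, 346, 691, 1036, 1381, 1726, 2071, 2416, 2761, 3106, 3451, 3796, 4141, 4486, 4831, 5176, 5521, 5866, 6211, 6556, 6901, 7246, 7591, 7936, 8281, 8626, 8971, 9316, 9661, 10006, 10351, 10696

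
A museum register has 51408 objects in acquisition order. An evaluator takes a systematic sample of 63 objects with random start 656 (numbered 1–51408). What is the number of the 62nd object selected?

50432

k = 51408/63 = 816
62nd selection = r + (62−1)·k = 656 + 61×816 = 656 + 49776 = 50432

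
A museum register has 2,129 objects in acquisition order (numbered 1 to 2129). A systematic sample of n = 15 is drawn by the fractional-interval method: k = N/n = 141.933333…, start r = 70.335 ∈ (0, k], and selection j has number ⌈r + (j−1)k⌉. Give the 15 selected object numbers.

71, 213, 355, 497, 639, 781, 922, 1064, 1206, 1348, 1490, 1632, 1774, 1916, 2058

j=1: r + 0k = 70.335 → ⌈·⌉ = 71
j=2: r + 1k = 212.268333… → ⌈·⌉ = 213
j=3: r + 2k = 354.201666… → ⌈·⌉ = 355
j=4: r + 3k = 496.135 → ⌈·⌉ = 497
j=5: r + 4k = 638.068333… → ⌈·⌉ = 639
j=6: r + 5k = 780.001666… → ⌈·⌉ = 781
j=7: r + 6k = 921.935 → ⌈·⌉ = 922
j=8: r + 7k = 1063.868333… → ⌈·⌉ = 1064
j=9: r + 8k = 1205.801666… → ⌈·⌉ = 1206
j=10: r + 9k = 1347.735 → ⌈·⌉ = 1348
j=11: r + 10k = 1489.668333… → ⌈·⌉ = 1490
j=12: r + 11k = 1631.601666… → ⌈·⌉ = 1632
j=13: r + 12k = 1773.535 → ⌈·⌉ = 1774
j=14: r + 13k = 1915.468333… → ⌈·⌉ = 1916
j=15: r + 14k = 2057.401666… → ⌈·⌉ = 2058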